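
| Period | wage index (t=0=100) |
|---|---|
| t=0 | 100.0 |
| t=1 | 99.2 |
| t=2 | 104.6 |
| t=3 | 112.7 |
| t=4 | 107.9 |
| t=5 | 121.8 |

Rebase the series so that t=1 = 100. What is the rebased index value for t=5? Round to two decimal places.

122.78

Rebased(t=5) = 121.8 / 99.2 × 100 = 122.7823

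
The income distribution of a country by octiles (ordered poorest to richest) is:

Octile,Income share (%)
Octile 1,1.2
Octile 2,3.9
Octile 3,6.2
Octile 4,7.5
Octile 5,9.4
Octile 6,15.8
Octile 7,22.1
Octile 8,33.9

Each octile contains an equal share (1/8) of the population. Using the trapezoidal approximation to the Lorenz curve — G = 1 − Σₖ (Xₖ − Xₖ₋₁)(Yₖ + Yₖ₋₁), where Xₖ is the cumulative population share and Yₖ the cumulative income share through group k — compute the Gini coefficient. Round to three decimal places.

0.438

Cumulative income shares Yₖ: 0.0120, 0.0510, 0.1130, 0.1880, 0.2820, 0.4400, 0.6610, 1.0000
Σ (Xₖ−Xₖ₋₁)(Yₖ+Yₖ₋₁) = (1/8)(0.0120+0.0000) + (1/8)(0.0510+0.0120) + (1/8)(0.1130+0.0510) + (1/8)(0.1880+0.1130) + (1/8)(0.2820+0.1880) + (1/8)(0.4400+0.2820) + (1/8)(0.6610+0.4400) + (1/8)(1.0000+0.6610)
  = 0.0015 + 0.0079 + 0.0205 + 0.0376 + 0.0588 + 0.0903 + 0.1376 + 0.2076 = 0.5617
G = 1 − 0.5617 = 0.4383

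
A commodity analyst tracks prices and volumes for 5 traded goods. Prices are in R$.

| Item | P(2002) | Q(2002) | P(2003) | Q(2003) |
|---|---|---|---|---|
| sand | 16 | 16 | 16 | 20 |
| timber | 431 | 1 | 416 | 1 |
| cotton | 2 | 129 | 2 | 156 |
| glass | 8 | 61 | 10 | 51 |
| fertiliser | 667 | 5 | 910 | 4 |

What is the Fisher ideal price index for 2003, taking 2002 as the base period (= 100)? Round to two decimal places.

126.65

Laspeyres component (base-period weights):
ΣP(2003)Q(2002) = 16×16 + 416×1 + 2×129 + 10×61 + 910×5 = 256 + 416 + 258 + 610 + 4550 = 6090
ΣP(2002)Q(2002) = 16×16 + 431×1 + 2×129 + 8×61 + 667×5 = 256 + 431 + 258 + 488 + 3335 = 4768
L = 6090 / 4768 × 100 = 127.7265
Paasche component (current-period weights):
ΣP(2003)Q(2003) = 16×20 + 416×1 + 2×156 + 10×51 + 910×4 = 320 + 416 + 312 + 510 + 3640 = 5198
ΣP(2002)Q(2003) = 16×20 + 431×1 + 2×156 + 8×51 + 667×4 = 320 + 431 + 312 + 408 + 2668 = 4139
P = 5198 / 4139 × 100 = 125.5859
Fisher = √(L × P) = √(127.7265 × 125.5859) = 126.6517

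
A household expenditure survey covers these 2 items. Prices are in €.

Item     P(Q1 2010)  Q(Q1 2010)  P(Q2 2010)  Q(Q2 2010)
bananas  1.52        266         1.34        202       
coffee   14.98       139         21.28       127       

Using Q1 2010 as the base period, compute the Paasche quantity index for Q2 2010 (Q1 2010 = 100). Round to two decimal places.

89.71

Paasche quantity index uses current-period prices as weights.
ΣP(Q2 2010)·Q(Q2 2010) = 1.34×202 + 21.28×127 = 270.68 + 2702.56 = 2973.24
ΣP(Q2 2010)·Q(Q1 2010) = 1.34×266 + 21.28×139 = 356.44 + 2957.92 = 3314.36
Index = 2973.24 / 3314.36 × 100 = 89.7078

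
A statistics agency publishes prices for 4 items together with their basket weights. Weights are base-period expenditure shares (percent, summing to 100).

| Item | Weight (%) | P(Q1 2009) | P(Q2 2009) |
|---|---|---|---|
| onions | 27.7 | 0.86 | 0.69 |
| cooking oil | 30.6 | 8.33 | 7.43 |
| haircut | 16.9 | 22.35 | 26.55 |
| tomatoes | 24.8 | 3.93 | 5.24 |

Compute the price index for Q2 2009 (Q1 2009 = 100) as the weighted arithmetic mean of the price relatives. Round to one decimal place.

102.7

onions: 27.7 × (0.69/0.86) = 27.7 × 0.802326 = 22.2244
cooking oil: 30.6 × (7.43/8.33) = 30.6 × 0.891957 = 27.2939
haircut: 16.9 × (26.55/22.35) = 16.9 × 1.187919 = 20.0758
tomatoes: 24.8 × (5.24/3.93) = 24.8 × 1.333333 = 33.0667
Index = Σ wᵢ·(p₁ᵢ/p₀ᵢ) = 22.2244 + 27.2939 + 20.0758 + 33.0667 = 102.6608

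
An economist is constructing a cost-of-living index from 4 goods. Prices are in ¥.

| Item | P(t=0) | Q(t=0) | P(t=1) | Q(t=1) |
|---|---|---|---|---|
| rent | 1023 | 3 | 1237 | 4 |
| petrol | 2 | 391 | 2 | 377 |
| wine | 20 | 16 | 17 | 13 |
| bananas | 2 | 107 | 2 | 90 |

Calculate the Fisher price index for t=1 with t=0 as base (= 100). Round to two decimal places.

Laspeyres component (base-period weights):
ΣP(t=1)Q(t=0) = 1237×3 + 2×391 + 17×16 + 2×107 = 3711 + 782 + 272 + 214 = 4979
ΣP(t=0)Q(t=0) = 1023×3 + 2×391 + 20×16 + 2×107 = 3069 + 782 + 320 + 214 = 4385
L = 4979 / 4385 × 100 = 113.5462
Paasche component (current-period weights):
ΣP(t=1)Q(t=1) = 1237×4 + 2×377 + 17×13 + 2×90 = 4948 + 754 + 221 + 180 = 6103
ΣP(t=0)Q(t=1) = 1023×4 + 2×377 + 20×13 + 2×90 = 4092 + 754 + 260 + 180 = 5286
P = 6103 / 5286 × 100 = 115.4559
Fisher = √(L × P) = √(113.5462 × 115.4559) = 114.4971

114.50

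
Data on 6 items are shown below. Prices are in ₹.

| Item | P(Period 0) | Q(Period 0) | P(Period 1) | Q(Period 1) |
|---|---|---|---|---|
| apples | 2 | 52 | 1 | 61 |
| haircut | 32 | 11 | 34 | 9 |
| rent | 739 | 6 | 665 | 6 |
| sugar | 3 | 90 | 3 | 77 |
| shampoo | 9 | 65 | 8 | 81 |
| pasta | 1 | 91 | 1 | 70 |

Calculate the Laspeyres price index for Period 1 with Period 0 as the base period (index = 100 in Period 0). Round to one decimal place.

Laspeyres price index uses base-period quantities as weights.
ΣP(Period 1)·Q(Period 0) = 1×52 + 34×11 + 665×6 + 3×90 + 8×65 + 1×91 = 52 + 374 + 3990 + 270 + 520 + 91 = 5297
ΣP(Period 0)·Q(Period 0) = 2×52 + 32×11 + 739×6 + 3×90 + 9×65 + 1×91 = 104 + 352 + 4434 + 270 + 585 + 91 = 5836
Index = 5297 / 5836 × 100 = 90.7642

90.8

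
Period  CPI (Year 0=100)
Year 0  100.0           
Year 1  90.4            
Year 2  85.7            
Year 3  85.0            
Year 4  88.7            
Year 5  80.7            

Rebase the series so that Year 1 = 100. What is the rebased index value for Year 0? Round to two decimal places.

110.62

Rebased(Year 0) = 100.0 / 90.4 × 100 = 110.6195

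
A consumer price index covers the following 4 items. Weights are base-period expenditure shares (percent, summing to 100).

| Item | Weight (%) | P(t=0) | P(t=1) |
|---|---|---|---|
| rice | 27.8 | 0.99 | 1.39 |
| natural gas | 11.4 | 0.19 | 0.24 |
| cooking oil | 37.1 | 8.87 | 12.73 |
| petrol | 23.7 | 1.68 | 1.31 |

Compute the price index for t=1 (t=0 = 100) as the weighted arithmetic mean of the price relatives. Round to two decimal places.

125.16

rice: 27.8 × (1.39/0.99) = 27.8 × 1.404040 = 39.0323
natural gas: 11.4 × (0.24/0.19) = 11.4 × 1.263158 = 14.4000
cooking oil: 37.1 × (12.73/8.87) = 37.1 × 1.435175 = 53.2450
petrol: 23.7 × (1.31/1.68) = 23.7 × 0.779762 = 18.4804
Index = Σ wᵢ·(p₁ᵢ/p₀ᵢ) = 39.0323 + 14.4000 + 53.2450 + 18.4804 = 125.1577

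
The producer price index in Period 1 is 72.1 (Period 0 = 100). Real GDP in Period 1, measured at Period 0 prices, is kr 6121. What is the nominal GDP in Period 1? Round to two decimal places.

4413.24

Nominal = Real × (Index/100) = 6121 × (72.1/100)
        = 6121 × 0.721 = 4413.2410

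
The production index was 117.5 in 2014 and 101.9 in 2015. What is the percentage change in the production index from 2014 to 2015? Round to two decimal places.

Change = (101.9 − 117.5) / 117.5 × 100
       = -15.6 / 117.5 × 100 = -13.2766%

-13.28%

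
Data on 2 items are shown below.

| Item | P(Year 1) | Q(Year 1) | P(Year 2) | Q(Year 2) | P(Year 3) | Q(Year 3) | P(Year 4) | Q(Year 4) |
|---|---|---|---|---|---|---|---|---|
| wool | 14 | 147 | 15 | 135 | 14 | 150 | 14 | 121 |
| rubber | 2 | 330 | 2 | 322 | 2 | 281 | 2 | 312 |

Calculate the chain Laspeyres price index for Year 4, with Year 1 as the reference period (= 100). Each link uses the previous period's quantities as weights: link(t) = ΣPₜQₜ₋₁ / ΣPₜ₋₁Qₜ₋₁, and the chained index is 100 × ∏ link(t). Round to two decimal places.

Link Year 1→Year 2:
ΣP(Year 2)Q(Year 1) = 15×147 + 2×330 = 2205 + 660 = 2865
ΣP(Year 1)Q(Year 1) = 14×147 + 2×330 = 2058 + 660 = 2718
link = 2865/2718 = 1.054084
Link Year 2→Year 3:
ΣP(Year 3)Q(Year 2) = 14×135 + 2×322 = 1890 + 644 = 2534
ΣP(Year 2)Q(Year 2) = 15×135 + 2×322 = 2025 + 644 = 2669
link = 2534/2669 = 0.949419
Link Year 3→Year 4:
ΣP(Year 4)Q(Year 3) = 14×150 + 2×281 = 2100 + 562 = 2662
ΣP(Year 3)Q(Year 3) = 14×150 + 2×281 = 2100 + 562 = 2662
link = 2662/2662 = 1.000000
Chained index = 100 × 1.054084 × 0.949419 × 1.000000 = 100.0768

100.08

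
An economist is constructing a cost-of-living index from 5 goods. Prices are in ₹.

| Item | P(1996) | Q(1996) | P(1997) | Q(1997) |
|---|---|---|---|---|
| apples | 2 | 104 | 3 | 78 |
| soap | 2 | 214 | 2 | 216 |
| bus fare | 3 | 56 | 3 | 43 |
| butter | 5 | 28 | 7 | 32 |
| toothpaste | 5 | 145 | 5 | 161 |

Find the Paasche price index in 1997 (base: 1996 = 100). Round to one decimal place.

Paasche price index uses current-period quantities as weights.
ΣP(1997)·Q(1997) = 3×78 + 2×216 + 3×43 + 7×32 + 5×161 = 234 + 432 + 129 + 224 + 805 = 1824
ΣP(1996)·Q(1997) = 2×78 + 2×216 + 3×43 + 5×32 + 5×161 = 156 + 432 + 129 + 160 + 805 = 1682
Index = 1824 / 1682 × 100 = 108.4423

108.4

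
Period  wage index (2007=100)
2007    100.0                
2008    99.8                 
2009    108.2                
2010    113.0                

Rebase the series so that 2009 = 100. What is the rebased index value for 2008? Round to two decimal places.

Rebased(2008) = 99.8 / 108.2 × 100 = 92.2366

92.24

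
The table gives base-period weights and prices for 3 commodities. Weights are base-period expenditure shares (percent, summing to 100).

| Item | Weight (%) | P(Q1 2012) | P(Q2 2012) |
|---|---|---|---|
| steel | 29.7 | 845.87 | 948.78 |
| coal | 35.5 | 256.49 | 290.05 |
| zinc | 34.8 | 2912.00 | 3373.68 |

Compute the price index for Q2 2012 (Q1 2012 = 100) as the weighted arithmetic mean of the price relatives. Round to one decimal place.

113.8

steel: 29.7 × (948.78/845.87) = 29.7 × 1.121662 = 33.3134
coal: 35.5 × (290.05/256.49) = 35.5 × 1.130843 = 40.1449
zinc: 34.8 × (3373.68/2912.00) = 34.8 × 1.158544 = 40.3173
Index = Σ wᵢ·(p₁ᵢ/p₀ᵢ) = 33.3134 + 40.1449 + 40.3173 = 113.7756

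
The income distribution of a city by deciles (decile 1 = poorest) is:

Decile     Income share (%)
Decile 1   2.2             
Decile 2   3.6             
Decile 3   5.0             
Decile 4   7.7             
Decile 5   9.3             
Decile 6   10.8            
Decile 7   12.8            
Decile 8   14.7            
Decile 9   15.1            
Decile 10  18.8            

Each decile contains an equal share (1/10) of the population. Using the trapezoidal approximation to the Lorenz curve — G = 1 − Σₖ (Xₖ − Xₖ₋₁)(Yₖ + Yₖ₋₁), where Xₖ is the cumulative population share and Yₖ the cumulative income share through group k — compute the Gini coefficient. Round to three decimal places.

0.295

Cumulative income shares Yₖ: 0.0220, 0.0580, 0.1080, 0.1850, 0.2780, 0.3860, 0.5140, 0.6610, 0.8120, 1.0000
Σ (Xₖ−Xₖ₋₁)(Yₖ+Yₖ₋₁) = (1/10)(0.0220+0.0000) + (1/10)(0.0580+0.0220) + (1/10)(0.1080+0.0580) + (1/10)(0.1850+0.1080) + (1/10)(0.2780+0.1850) + (1/10)(0.3860+0.2780) + (1/10)(0.5140+0.3860) + (1/10)(0.6610+0.5140) + (1/10)(0.8120+0.6610) + (1/10)(1.0000+0.8120)
  = 0.0022 + 0.0080 + 0.0166 + 0.0293 + 0.0463 + 0.0664 + 0.0900 + 0.1175 + 0.1473 + 0.1812 = 0.7048
G = 1 − 0.7048 = 0.2952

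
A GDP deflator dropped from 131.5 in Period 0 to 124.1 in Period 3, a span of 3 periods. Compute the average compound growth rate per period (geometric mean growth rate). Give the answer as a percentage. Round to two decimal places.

Growth factor = (124.1/131.5)^(1/3) = (0.943726)^(1/3) = 0.980879
Growth rate = 0.980879 − 1 = -0.019121 = -1.9121%

-1.91%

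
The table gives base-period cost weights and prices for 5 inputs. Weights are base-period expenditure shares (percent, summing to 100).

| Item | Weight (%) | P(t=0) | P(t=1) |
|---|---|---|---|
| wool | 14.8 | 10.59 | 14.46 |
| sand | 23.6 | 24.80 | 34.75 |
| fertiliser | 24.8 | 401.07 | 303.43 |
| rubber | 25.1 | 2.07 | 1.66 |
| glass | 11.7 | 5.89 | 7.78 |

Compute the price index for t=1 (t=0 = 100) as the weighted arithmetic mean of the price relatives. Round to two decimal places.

107.62

wool: 14.8 × (14.46/10.59) = 14.8 × 1.365439 = 20.2085
sand: 23.6 × (34.75/24.80) = 23.6 × 1.401210 = 33.0685
fertiliser: 24.8 × (303.43/401.07) = 24.8 × 0.756551 = 18.7625
rubber: 25.1 × (1.66/2.07) = 25.1 × 0.801932 = 20.1285
glass: 11.7 × (7.78/5.89) = 11.7 × 1.320883 = 15.4543
Index = Σ wᵢ·(p₁ᵢ/p₀ᵢ) = 20.2085 + 33.0685 + 18.7625 + 20.1285 + 15.4543 = 107.6223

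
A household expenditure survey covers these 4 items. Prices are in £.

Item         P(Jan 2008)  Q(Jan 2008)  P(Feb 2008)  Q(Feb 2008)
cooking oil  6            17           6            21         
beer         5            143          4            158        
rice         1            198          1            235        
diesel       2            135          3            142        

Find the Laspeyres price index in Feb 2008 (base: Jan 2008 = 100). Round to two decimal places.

Laspeyres price index uses base-period quantities as weights.
ΣP(Feb 2008)·Q(Jan 2008) = 6×17 + 4×143 + 1×198 + 3×135 = 102 + 572 + 198 + 405 = 1277
ΣP(Jan 2008)·Q(Jan 2008) = 6×17 + 5×143 + 1×198 + 2×135 = 102 + 715 + 198 + 270 = 1285
Index = 1277 / 1285 × 100 = 99.3774

99.38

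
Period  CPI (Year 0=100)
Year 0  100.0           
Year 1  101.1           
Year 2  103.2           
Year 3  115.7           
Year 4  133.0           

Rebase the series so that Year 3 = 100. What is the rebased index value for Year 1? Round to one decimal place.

87.4

Rebased(Year 1) = 101.1 / 115.7 × 100 = 87.3812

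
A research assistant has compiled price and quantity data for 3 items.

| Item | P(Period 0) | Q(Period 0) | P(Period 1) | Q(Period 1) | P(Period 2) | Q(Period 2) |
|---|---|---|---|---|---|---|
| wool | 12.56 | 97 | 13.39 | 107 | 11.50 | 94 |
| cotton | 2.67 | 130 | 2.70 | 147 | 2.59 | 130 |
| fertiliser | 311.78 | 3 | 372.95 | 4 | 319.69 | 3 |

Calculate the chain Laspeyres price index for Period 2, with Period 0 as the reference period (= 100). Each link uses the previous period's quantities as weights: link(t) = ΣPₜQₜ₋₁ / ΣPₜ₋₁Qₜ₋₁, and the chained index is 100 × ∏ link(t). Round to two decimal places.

Link Period 0→Period 1:
ΣP(Period 1)Q(Period 0) = 13.39×97 + 2.70×130 + 372.95×3 = 1298.83 + 351 + 1118.85 = 2768.68
ΣP(Period 0)Q(Period 0) = 12.56×97 + 2.67×130 + 311.78×3 = 1218.32 + 347.1 + 935.34 = 2500.76
link = 2768.68/2500.76 = 1.107135
Link Period 1→Period 2:
ΣP(Period 2)Q(Period 1) = 11.50×107 + 2.59×147 + 319.69×4 = 1230.5 + 380.73 + 1278.76 = 2889.99
ΣP(Period 1)Q(Period 1) = 13.39×107 + 2.70×147 + 372.95×4 = 1432.73 + 396.9 + 1491.8 = 3321.43
link = 2889.99/3321.43 = 0.870104
Chained index = 100 × 1.107135 × 0.870104 = 96.3323

96.33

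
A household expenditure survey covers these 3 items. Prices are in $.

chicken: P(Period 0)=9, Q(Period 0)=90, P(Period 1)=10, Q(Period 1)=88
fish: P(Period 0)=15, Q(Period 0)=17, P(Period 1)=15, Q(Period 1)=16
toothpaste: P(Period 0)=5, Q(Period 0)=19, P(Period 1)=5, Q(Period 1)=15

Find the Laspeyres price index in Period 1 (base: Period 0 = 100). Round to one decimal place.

107.8

Laspeyres price index uses base-period quantities as weights.
ΣP(Period 1)·Q(Period 0) = 10×90 + 15×17 + 5×19 = 900 + 255 + 95 = 1250
ΣP(Period 0)·Q(Period 0) = 9×90 + 15×17 + 5×19 = 810 + 255 + 95 = 1160
Index = 1250 / 1160 × 100 = 107.7586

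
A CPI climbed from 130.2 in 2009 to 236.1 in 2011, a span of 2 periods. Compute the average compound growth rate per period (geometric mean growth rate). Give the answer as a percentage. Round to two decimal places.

Growth factor = (236.1/130.2)^(1/2) = (1.813364)^(1/2) = 1.346612
Growth rate = 1.346612 − 1 = 0.346612 = 34.6612%

34.66%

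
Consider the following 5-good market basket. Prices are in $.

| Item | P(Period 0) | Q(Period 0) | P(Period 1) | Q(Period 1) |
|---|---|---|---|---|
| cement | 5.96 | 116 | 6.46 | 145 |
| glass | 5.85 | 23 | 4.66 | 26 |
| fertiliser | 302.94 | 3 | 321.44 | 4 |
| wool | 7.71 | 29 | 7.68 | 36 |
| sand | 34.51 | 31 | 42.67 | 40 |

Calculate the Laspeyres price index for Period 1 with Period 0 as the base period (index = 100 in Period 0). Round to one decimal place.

Laspeyres price index uses base-period quantities as weights.
ΣP(Period 1)·Q(Period 0) = 6.46×116 + 4.66×23 + 321.44×3 + 7.68×29 + 42.67×31 = 749.36 + 107.18 + 964.32 + 222.72 + 1322.77 = 3366.35
ΣP(Period 0)·Q(Period 0) = 5.96×116 + 5.85×23 + 302.94×3 + 7.71×29 + 34.51×31 = 691.36 + 134.55 + 908.82 + 223.59 + 1069.81 = 3028.13
Index = 3366.35 / 3028.13 × 100 = 111.1693

111.2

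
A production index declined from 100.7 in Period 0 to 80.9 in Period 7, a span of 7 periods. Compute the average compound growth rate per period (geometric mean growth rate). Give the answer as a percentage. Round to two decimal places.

-3.08%

Growth factor = (80.9/100.7)^(1/7) = (0.803376)^(1/7) = 0.969208
Growth rate = 0.969208 − 1 = -0.030792 = -3.0792%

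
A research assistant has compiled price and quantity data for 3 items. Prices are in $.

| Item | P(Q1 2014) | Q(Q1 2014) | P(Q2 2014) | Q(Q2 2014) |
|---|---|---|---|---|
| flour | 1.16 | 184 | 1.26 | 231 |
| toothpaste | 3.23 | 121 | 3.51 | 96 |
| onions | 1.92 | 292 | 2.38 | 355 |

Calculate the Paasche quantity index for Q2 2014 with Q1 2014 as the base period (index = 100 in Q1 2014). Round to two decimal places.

108.98

Paasche quantity index uses current-period prices as weights.
ΣP(Q2 2014)·Q(Q2 2014) = 1.26×231 + 3.51×96 + 2.38×355 = 291.06 + 336.96 + 844.9 = 1472.92
ΣP(Q2 2014)·Q(Q1 2014) = 1.26×184 + 3.51×121 + 2.38×292 = 231.84 + 424.71 + 694.96 = 1351.51
Index = 1472.92 / 1351.51 × 100 = 108.9833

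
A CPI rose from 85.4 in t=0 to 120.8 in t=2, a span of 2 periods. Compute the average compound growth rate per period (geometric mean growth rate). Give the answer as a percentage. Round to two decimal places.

18.93%

Growth factor = (120.8/85.4)^(1/2) = (1.414520)^(1/2) = 1.189336
Growth rate = 1.189336 − 1 = 0.189336 = 18.9336%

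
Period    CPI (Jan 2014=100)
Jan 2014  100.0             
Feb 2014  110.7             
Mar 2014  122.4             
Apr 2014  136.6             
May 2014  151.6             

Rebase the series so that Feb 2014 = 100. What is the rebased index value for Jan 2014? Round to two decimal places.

90.33

Rebased(Jan 2014) = 100.0 / 110.7 × 100 = 90.3342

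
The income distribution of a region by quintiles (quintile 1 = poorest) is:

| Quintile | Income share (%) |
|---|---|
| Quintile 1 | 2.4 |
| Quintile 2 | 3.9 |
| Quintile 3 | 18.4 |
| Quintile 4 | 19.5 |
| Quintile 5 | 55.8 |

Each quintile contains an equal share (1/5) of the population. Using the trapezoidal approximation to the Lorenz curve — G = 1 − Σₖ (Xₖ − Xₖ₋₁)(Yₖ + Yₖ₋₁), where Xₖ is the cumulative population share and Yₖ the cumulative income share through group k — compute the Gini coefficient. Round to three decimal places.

Cumulative income shares Yₖ: 0.0240, 0.0630, 0.2470, 0.4420, 1.0000
Σ (Xₖ−Xₖ₋₁)(Yₖ+Yₖ₋₁) = (1/5)(0.0240+0.0000) + (1/5)(0.0630+0.0240) + (1/5)(0.2470+0.0630) + (1/5)(0.4420+0.2470) + (1/5)(1.0000+0.4420)
  = 0.0048 + 0.0174 + 0.0620 + 0.1378 + 0.2884 = 0.5104
G = 1 − 0.5104 = 0.4896

0.490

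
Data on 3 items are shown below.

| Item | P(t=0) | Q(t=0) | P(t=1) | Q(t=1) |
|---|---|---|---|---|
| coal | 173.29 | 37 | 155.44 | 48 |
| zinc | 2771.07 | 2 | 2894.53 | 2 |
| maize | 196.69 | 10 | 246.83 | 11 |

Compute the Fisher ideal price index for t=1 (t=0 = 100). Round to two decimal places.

Laspeyres component (base-period weights):
ΣP(t=1)Q(t=0) = 155.44×37 + 2894.53×2 + 246.83×10 = 5751.28 + 5789.06 + 2468.3 = 14008.64
ΣP(t=0)Q(t=0) = 173.29×37 + 2771.07×2 + 196.69×10 = 6411.73 + 5542.14 + 1966.9 = 13920.77
L = 14008.64 / 13920.77 × 100 = 100.6312
Paasche component (current-period weights):
ΣP(t=1)Q(t=1) = 155.44×48 + 2894.53×2 + 246.83×11 = 7461.12 + 5789.06 + 2715.13 = 15965.31
ΣP(t=0)Q(t=1) = 173.29×48 + 2771.07×2 + 196.69×11 = 8317.92 + 5542.14 + 2163.59 = 16023.65
P = 15965.31 / 16023.65 × 100 = 99.6359
Fisher = √(L × P) = √(100.6312 × 99.6359) = 100.1323

100.13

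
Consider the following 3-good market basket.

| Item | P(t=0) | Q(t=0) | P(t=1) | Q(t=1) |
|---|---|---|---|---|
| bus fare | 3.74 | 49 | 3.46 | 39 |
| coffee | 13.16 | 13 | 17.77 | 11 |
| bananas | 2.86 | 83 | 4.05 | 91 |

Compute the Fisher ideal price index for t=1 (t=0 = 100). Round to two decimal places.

125.69

Laspeyres component (base-period weights):
ΣP(t=1)Q(t=0) = 3.46×49 + 17.77×13 + 4.05×83 = 169.54 + 231.01 + 336.15 = 736.7
ΣP(t=0)Q(t=0) = 3.74×49 + 13.16×13 + 2.86×83 = 183.26 + 171.08 + 237.38 = 591.72
L = 736.7 / 591.72 × 100 = 124.5015
Paasche component (current-period weights):
ΣP(t=1)Q(t=1) = 3.46×39 + 17.77×11 + 4.05×91 = 134.94 + 195.47 + 368.55 = 698.96
ΣP(t=0)Q(t=1) = 3.74×39 + 13.16×11 + 2.86×91 = 145.86 + 144.76 + 260.26 = 550.88
P = 698.96 / 550.88 × 100 = 126.8806
Fisher = √(L × P) = √(124.5015 × 126.8806) = 125.6854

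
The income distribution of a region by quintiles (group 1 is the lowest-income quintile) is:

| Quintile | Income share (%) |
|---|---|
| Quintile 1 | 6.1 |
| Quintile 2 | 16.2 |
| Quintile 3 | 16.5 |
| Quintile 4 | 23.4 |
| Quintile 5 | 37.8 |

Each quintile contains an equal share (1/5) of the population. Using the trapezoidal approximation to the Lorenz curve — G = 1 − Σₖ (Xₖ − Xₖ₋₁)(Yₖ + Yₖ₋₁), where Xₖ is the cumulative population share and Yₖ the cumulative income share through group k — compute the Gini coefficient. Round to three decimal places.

0.282

Cumulative income shares Yₖ: 0.0610, 0.2230, 0.3880, 0.6220, 1.0000
Σ (Xₖ−Xₖ₋₁)(Yₖ+Yₖ₋₁) = (1/5)(0.0610+0.0000) + (1/5)(0.2230+0.0610) + (1/5)(0.3880+0.2230) + (1/5)(0.6220+0.3880) + (1/5)(1.0000+0.6220)
  = 0.0122 + 0.0568 + 0.1222 + 0.2020 + 0.3244 = 0.7176
G = 1 − 0.7176 = 0.2824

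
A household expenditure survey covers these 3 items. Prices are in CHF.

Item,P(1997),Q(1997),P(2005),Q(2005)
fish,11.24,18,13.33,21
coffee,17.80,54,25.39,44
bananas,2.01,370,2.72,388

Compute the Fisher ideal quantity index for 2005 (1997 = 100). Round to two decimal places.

Laspeyres component (base-period weights):
ΣP(1997)Q(2005) = 11.24×21 + 17.80×44 + 2.01×388 = 236.04 + 783.2 + 779.88 = 1799.12
ΣP(1997)Q(1997) = 11.24×18 + 17.80×54 + 2.01×370 = 202.32 + 961.2 + 743.7 = 1907.22
L = 1799.12 / 1907.22 × 100 = 94.3321
Paasche component (current-period weights):
ΣP(2005)Q(2005) = 13.33×21 + 25.39×44 + 2.72×388 = 279.93 + 1117.16 + 1055.36 = 2452.45
ΣP(2005)Q(1997) = 13.33×18 + 25.39×54 + 2.72×370 = 239.94 + 1371.06 + 1006.4 = 2617.4
P = 2452.45 / 2617.4 × 100 = 93.6979
Fisher = √(L × P) = √(94.3321 × 93.6979) = 94.0145

94.01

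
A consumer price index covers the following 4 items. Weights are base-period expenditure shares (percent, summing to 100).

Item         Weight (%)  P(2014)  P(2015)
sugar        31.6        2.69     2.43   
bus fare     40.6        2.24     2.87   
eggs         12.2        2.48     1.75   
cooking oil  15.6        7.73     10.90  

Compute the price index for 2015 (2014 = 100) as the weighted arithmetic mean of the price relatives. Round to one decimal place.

111.2

sugar: 31.6 × (2.43/2.69) = 31.6 × 0.903346 = 28.5457
bus fare: 40.6 × (2.87/2.24) = 40.6 × 1.281250 = 52.0188
eggs: 12.2 × (1.75/2.48) = 12.2 × 0.705645 = 8.6089
cooking oil: 15.6 × (10.90/7.73) = 15.6 × 1.410091 = 21.9974
Index = Σ wᵢ·(p₁ᵢ/p₀ᵢ) = 28.5457 + 52.0188 + 8.6089 + 21.9974 = 111.1708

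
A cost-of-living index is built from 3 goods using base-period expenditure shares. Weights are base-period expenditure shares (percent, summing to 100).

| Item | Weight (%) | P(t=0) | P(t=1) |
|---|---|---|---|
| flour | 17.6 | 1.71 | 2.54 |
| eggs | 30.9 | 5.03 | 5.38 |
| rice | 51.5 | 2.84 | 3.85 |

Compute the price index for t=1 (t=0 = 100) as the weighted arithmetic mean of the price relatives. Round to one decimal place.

129.0

flour: 17.6 × (2.54/1.71) = 17.6 × 1.485380 = 26.1427
eggs: 30.9 × (5.38/5.03) = 30.9 × 1.069583 = 33.0501
rice: 51.5 × (3.85/2.84) = 51.5 × 1.355634 = 69.8151
Index = Σ wᵢ·(p₁ᵢ/p₀ᵢ) = 26.1427 + 33.0501 + 69.8151 = 129.0079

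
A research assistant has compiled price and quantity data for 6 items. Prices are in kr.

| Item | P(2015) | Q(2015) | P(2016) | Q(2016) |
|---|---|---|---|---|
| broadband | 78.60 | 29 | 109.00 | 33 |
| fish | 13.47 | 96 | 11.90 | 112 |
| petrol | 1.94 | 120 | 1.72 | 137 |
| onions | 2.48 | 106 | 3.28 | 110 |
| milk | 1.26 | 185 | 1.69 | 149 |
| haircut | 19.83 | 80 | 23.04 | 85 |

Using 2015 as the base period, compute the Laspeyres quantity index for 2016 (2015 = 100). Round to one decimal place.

Laspeyres quantity index uses base-period prices as weights.
ΣP(2015)·Q(2016) = 78.60×33 + 13.47×112 + 1.94×137 + 2.48×110 + 1.26×149 + 19.83×85 = 2593.8 + 1508.64 + 265.78 + 272.8 + 187.74 + 1685.55 = 6514.31
ΣP(2015)·Q(2015) = 78.60×29 + 13.47×96 + 1.94×120 + 2.48×106 + 1.26×185 + 19.83×80 = 2279.4 + 1293.12 + 232.8 + 262.88 + 233.1 + 1586.4 = 5887.7
Index = 6514.31 / 5887.7 × 100 = 110.6427

110.6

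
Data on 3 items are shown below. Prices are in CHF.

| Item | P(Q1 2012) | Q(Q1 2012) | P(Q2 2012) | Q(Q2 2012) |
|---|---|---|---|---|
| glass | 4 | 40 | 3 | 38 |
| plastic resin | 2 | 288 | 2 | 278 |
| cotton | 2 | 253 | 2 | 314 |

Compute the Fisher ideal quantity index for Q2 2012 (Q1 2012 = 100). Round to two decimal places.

107.78

Laspeyres component (base-period weights):
ΣP(Q1 2012)Q(Q2 2012) = 4×38 + 2×278 + 2×314 = 152 + 556 + 628 = 1336
ΣP(Q1 2012)Q(Q1 2012) = 4×40 + 2×288 + 2×253 = 160 + 576 + 506 = 1242
L = 1336 / 1242 × 100 = 107.5684
Paasche component (current-period weights):
ΣP(Q2 2012)Q(Q2 2012) = 3×38 + 2×278 + 2×314 = 114 + 556 + 628 = 1298
ΣP(Q2 2012)Q(Q1 2012) = 3×40 + 2×288 + 2×253 = 120 + 576 + 506 = 1202
P = 1298 / 1202 × 100 = 107.9867
Fisher = √(L × P) = √(107.5684 × 107.9867) = 107.7774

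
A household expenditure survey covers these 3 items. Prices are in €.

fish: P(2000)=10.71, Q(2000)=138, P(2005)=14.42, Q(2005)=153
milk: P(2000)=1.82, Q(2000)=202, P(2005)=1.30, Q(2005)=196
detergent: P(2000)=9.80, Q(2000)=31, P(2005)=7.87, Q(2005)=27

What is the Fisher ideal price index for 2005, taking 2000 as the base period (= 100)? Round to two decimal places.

117.22

Laspeyres component (base-period weights):
ΣP(2005)Q(2000) = 14.42×138 + 1.30×202 + 7.87×31 = 1989.96 + 262.6 + 243.97 = 2496.53
ΣP(2000)Q(2000) = 10.71×138 + 1.82×202 + 9.80×31 = 1477.98 + 367.64 + 303.8 = 2149.42
L = 2496.53 / 2149.42 × 100 = 116.1490
Paasche component (current-period weights):
ΣP(2005)Q(2005) = 14.42×153 + 1.30×196 + 7.87×27 = 2206.26 + 254.8 + 212.49 = 2673.55
ΣP(2000)Q(2005) = 10.71×153 + 1.82×196 + 9.80×27 = 1638.63 + 356.72 + 264.6 = 2259.95
P = 2673.55 / 2259.95 × 100 = 118.3013
Fisher = √(L × P) = √(116.1490 × 118.3013) = 117.2202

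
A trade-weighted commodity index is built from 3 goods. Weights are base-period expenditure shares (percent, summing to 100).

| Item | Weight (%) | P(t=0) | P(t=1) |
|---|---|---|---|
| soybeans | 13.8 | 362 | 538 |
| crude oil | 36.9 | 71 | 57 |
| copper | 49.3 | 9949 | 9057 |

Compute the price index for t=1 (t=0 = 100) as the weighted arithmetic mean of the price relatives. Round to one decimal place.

soybeans: 13.8 × (538/362) = 13.8 × 1.486188 = 20.5094
crude oil: 36.9 × (57/71) = 36.9 × 0.802817 = 29.6239
copper: 49.3 × (9057/9949) = 49.3 × 0.910343 = 44.8799
Index = Σ wᵢ·(p₁ᵢ/p₀ᵢ) = 20.5094 + 29.6239 + 44.8799 = 95.0132

95.0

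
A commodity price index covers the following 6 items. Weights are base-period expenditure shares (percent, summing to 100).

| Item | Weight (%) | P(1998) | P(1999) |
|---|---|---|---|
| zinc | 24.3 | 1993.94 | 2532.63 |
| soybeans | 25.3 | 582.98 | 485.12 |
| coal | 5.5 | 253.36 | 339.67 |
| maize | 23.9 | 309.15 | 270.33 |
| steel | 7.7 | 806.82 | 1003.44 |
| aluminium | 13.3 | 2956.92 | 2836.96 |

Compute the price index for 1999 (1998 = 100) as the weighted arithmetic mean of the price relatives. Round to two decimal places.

102.53

zinc: 24.3 × (2532.63/1993.94) = 24.3 × 1.270164 = 30.8650
soybeans: 25.3 × (485.12/582.98) = 25.3 × 0.832138 = 21.0531
coal: 5.5 × (339.67/253.36) = 5.5 × 1.340662 = 7.3736
maize: 23.9 × (270.33/309.15) = 23.9 × 0.874430 = 20.8989
steel: 7.7 × (1003.44/806.82) = 7.7 × 1.243697 = 9.5765
aluminium: 13.3 × (2836.96/2956.92) = 13.3 × 0.959431 = 12.7604
Index = Σ wᵢ·(p₁ᵢ/p₀ᵢ) = 30.8650 + 21.0531 + 7.3736 + 20.8989 + 9.5765 + 12.7604 = 102.5275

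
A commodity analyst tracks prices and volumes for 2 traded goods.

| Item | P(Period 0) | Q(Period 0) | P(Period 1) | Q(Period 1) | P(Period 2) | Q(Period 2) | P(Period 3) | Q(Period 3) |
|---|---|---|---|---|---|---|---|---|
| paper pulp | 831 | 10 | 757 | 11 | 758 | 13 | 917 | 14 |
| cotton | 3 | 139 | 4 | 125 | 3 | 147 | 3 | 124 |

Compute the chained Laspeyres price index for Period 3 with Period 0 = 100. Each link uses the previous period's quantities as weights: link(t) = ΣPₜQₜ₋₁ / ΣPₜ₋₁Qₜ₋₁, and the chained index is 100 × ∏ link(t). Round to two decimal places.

Link Period 0→Period 1:
ΣP(Period 1)Q(Period 0) = 757×10 + 4×139 = 7570 + 556 = 8126
ΣP(Period 0)Q(Period 0) = 831×10 + 3×139 = 8310 + 417 = 8727
link = 8126/8727 = 0.931133
Link Period 1→Period 2:
ΣP(Period 2)Q(Period 1) = 758×11 + 3×125 = 8338 + 375 = 8713
ΣP(Period 1)Q(Period 1) = 757×11 + 4×125 = 8327 + 500 = 8827
link = 8713/8827 = 0.987085
Link Period 2→Period 3:
ΣP(Period 3)Q(Period 2) = 917×13 + 3×147 = 11921 + 441 = 12362
ΣP(Period 2)Q(Period 2) = 758×13 + 3×147 = 9854 + 441 = 10295
link = 12362/10295 = 1.200777
Chained index = 100 × 0.931133 × 0.987085 × 1.200777 = 110.3644

110.36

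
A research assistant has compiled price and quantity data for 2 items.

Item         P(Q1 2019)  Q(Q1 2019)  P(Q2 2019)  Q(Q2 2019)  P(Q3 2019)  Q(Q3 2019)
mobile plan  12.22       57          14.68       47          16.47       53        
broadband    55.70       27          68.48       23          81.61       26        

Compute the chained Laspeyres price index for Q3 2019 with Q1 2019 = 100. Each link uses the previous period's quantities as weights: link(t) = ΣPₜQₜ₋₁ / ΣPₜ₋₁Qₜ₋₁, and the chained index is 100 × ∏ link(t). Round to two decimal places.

142.86

Link Q1 2019→Q2 2019:
ΣP(Q2 2019)Q(Q1 2019) = 14.68×57 + 68.48×27 = 836.76 + 1848.96 = 2685.72
ΣP(Q1 2019)Q(Q1 2019) = 12.22×57 + 55.70×27 = 696.54 + 1503.9 = 2200.44
link = 2685.72/2200.44 = 1.220538
Link Q2 2019→Q3 2019:
ΣP(Q3 2019)Q(Q2 2019) = 16.47×47 + 81.61×23 = 774.09 + 1877.03 = 2651.12
ΣP(Q2 2019)Q(Q2 2019) = 14.68×47 + 68.48×23 = 689.96 + 1575.04 = 2265
link = 2651.12/2265 = 1.170472
Chained index = 100 × 1.220538 × 1.170472 = 142.8606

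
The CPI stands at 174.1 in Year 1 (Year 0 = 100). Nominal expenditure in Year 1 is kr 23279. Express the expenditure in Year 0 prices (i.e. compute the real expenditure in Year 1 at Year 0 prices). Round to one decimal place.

Real = Nominal ÷ (Index/100) = 23279 ÷ (174.1/100)
     = 23279 ÷ 1.741 = 13371.0511

13371.1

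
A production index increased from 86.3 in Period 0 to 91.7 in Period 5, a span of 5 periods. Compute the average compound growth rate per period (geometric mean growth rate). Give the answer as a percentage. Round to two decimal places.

1.22%

Growth factor = (91.7/86.3)^(1/5) = (1.062572)^(1/5) = 1.012213
Growth rate = 1.012213 − 1 = 0.012213 = 1.2213%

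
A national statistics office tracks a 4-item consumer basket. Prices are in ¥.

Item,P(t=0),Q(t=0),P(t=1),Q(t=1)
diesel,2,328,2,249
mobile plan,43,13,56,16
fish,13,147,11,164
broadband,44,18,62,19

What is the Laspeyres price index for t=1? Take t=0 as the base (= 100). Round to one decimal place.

Laspeyres price index uses base-period quantities as weights.
ΣP(t=1)·Q(t=0) = 2×328 + 56×13 + 11×147 + 62×18 = 656 + 728 + 1617 + 1116 = 4117
ΣP(t=0)·Q(t=0) = 2×328 + 43×13 + 13×147 + 44×18 = 656 + 559 + 1911 + 792 = 3918
Index = 4117 / 3918 × 100 = 105.0791

105.1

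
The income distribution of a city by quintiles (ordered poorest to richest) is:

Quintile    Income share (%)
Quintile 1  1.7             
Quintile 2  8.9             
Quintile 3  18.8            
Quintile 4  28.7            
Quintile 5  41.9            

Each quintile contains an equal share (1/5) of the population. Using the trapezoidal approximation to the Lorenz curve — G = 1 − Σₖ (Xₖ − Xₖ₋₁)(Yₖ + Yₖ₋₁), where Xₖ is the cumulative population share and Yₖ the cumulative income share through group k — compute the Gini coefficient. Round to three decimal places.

0.401

Cumulative income shares Yₖ: 0.0170, 0.1060, 0.2940, 0.5810, 1.0000
Σ (Xₖ−Xₖ₋₁)(Yₖ+Yₖ₋₁) = (1/5)(0.0170+0.0000) + (1/5)(0.1060+0.0170) + (1/5)(0.2940+0.1060) + (1/5)(0.5810+0.2940) + (1/5)(1.0000+0.5810)
  = 0.0034 + 0.0246 + 0.0800 + 0.1750 + 0.3162 = 0.5992
G = 1 − 0.5992 = 0.4008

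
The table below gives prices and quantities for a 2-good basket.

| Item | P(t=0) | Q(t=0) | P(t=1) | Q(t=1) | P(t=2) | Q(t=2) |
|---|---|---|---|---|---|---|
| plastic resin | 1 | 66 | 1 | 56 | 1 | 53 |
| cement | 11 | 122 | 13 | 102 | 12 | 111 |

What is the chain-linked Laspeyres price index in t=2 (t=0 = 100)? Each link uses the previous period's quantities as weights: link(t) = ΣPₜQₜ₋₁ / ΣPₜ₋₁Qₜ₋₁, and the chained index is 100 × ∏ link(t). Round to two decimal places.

108.67

Link t=0→t=1:
ΣP(t=1)Q(t=0) = 1×66 + 13×122 = 66 + 1586 = 1652
ΣP(t=0)Q(t=0) = 1×66 + 11×122 = 66 + 1342 = 1408
link = 1652/1408 = 1.173295
Link t=1→t=2:
ΣP(t=2)Q(t=1) = 1×56 + 12×102 = 56 + 1224 = 1280
ΣP(t=1)Q(t=1) = 1×56 + 13×102 = 56 + 1326 = 1382
link = 1280/1382 = 0.926194
Chained index = 100 × 1.173295 × 0.926194 = 108.6699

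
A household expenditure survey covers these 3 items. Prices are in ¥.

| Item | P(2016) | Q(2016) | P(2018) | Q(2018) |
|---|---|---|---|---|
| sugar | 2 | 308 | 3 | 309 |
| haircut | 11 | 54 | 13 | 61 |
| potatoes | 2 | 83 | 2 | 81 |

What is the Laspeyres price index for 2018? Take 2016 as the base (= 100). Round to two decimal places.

130.23

Laspeyres price index uses base-period quantities as weights.
ΣP(2018)·Q(2016) = 3×308 + 13×54 + 2×83 = 924 + 702 + 166 = 1792
ΣP(2016)·Q(2016) = 2×308 + 11×54 + 2×83 = 616 + 594 + 166 = 1376
Index = 1792 / 1376 × 100 = 130.2326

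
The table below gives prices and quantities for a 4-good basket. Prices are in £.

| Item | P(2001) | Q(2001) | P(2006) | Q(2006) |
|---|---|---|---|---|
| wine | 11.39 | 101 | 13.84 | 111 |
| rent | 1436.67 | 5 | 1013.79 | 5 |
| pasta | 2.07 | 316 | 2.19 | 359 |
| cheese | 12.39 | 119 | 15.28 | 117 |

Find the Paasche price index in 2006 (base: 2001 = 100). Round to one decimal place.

Paasche price index uses current-period quantities as weights.
ΣP(2006)·Q(2006) = 13.84×111 + 1013.79×5 + 2.19×359 + 15.28×117 = 1536.24 + 5068.95 + 786.21 + 1787.76 = 9179.16
ΣP(2001)·Q(2006) = 11.39×111 + 1436.67×5 + 2.07×359 + 12.39×117 = 1264.29 + 7183.35 + 743.13 + 1449.63 = 10640.4
Index = 9179.16 / 10640.4 × 100 = 86.2671

86.3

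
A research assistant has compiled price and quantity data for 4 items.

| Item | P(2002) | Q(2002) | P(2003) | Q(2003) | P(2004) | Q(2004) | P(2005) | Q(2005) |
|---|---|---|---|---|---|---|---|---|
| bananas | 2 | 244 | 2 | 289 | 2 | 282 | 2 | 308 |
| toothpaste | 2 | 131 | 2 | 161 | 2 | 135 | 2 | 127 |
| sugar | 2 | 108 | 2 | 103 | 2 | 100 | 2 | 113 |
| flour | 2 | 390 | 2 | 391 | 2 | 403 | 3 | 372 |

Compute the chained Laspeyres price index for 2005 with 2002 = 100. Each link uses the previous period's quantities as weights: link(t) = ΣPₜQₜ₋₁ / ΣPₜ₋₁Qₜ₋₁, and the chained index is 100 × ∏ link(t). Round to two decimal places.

Link 2002→2003:
ΣP(2003)Q(2002) = 2×244 + 2×131 + 2×108 + 2×390 = 488 + 262 + 216 + 780 = 1746
ΣP(2002)Q(2002) = 2×244 + 2×131 + 2×108 + 2×390 = 488 + 262 + 216 + 780 = 1746
link = 1746/1746 = 1.000000
Link 2003→2004:
ΣP(2004)Q(2003) = 2×289 + 2×161 + 2×103 + 2×391 = 578 + 322 + 206 + 782 = 1888
ΣP(2003)Q(2003) = 2×289 + 2×161 + 2×103 + 2×391 = 578 + 322 + 206 + 782 = 1888
link = 1888/1888 = 1.000000
Link 2004→2005:
ΣP(2005)Q(2004) = 2×282 + 2×135 + 2×100 + 3×403 = 564 + 270 + 200 + 1209 = 2243
ΣP(2004)Q(2004) = 2×282 + 2×135 + 2×100 + 2×403 = 564 + 270 + 200 + 806 = 1840
link = 2243/1840 = 1.219022
Chained index = 100 × 1.000000 × 1.000000 × 1.219022 = 121.9022

121.90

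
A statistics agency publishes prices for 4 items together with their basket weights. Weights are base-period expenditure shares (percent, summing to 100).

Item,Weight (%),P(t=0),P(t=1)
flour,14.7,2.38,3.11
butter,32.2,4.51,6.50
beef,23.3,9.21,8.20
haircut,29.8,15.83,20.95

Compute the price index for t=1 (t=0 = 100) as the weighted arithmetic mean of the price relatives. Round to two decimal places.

flour: 14.7 × (3.11/2.38) = 14.7 × 1.306723 = 19.2088
butter: 32.2 × (6.50/4.51) = 32.2 × 1.441242 = 46.4080
beef: 23.3 × (8.20/9.21) = 23.3 × 0.890337 = 20.7448
haircut: 29.8 × (20.95/15.83) = 29.8 × 1.323437 = 39.4384
Index = Σ wᵢ·(p₁ᵢ/p₀ᵢ) = 19.2088 + 46.4080 + 20.7448 + 39.4384 = 125.8001

125.80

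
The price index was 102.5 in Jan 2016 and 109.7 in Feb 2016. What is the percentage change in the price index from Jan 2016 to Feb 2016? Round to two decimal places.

Change = (109.7 − 102.5) / 102.5 × 100
       = 7.2 / 102.5 × 100 = 7.0244%

7.02%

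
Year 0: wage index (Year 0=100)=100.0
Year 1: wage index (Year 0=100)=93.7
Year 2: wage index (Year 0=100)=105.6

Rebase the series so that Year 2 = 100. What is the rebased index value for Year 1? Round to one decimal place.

88.7

Rebased(Year 1) = 93.7 / 105.6 × 100 = 88.7311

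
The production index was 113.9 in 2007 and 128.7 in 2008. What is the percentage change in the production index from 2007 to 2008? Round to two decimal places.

Change = (128.7 − 113.9) / 113.9 × 100
       = 14.8 / 113.9 × 100 = 12.9939%

12.99%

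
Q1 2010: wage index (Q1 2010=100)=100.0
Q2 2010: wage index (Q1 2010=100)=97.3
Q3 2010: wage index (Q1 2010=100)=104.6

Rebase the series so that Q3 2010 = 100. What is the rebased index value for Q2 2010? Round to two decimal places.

Rebased(Q2 2010) = 97.3 / 104.6 × 100 = 93.0210

93.02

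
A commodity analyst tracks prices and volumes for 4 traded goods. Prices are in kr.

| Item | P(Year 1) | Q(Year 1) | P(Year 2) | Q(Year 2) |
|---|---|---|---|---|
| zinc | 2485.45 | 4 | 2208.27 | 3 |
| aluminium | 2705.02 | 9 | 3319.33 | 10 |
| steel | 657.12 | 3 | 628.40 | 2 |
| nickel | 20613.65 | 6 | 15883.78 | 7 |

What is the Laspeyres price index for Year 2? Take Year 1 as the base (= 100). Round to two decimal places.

84.97

Laspeyres price index uses base-period quantities as weights.
ΣP(Year 2)·Q(Year 1) = 2208.27×4 + 3319.33×9 + 628.40×3 + 15883.78×6 = 8833.08 + 29873.97 + 1885.2 + 95302.68 = 135894.93
ΣP(Year 1)·Q(Year 1) = 2485.45×4 + 2705.02×9 + 657.12×3 + 20613.65×6 = 9941.8 + 24345.18 + 1971.36 + 123681.9 = 159940.24
Index = 135894.93 / 159940.24 × 100 = 84.9661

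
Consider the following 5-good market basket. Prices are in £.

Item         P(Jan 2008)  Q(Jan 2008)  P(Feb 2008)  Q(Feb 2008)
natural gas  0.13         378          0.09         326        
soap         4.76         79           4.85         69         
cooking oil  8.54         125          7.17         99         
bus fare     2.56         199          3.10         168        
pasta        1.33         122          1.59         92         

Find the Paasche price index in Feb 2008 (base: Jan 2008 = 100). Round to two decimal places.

98.43

Paasche price index uses current-period quantities as weights.
ΣP(Feb 2008)·Q(Feb 2008) = 0.09×326 + 4.85×69 + 7.17×99 + 3.10×168 + 1.59×92 = 29.34 + 334.65 + 709.83 + 520.8 + 146.28 = 1740.9
ΣP(Jan 2008)·Q(Feb 2008) = 0.13×326 + 4.76×69 + 8.54×99 + 2.56×168 + 1.33×92 = 42.38 + 328.44 + 845.46 + 430.08 + 122.36 = 1768.72
Index = 1740.9 / 1768.72 × 100 = 98.4271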